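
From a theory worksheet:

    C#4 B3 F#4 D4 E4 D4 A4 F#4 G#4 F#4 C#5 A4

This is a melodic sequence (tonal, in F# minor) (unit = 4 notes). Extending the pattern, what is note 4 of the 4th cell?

C#5

The unit is 4 notes. Position-4 pitches of the 3 shown cells: D4, F#4, A4.
One more up a 3rd gives C#5.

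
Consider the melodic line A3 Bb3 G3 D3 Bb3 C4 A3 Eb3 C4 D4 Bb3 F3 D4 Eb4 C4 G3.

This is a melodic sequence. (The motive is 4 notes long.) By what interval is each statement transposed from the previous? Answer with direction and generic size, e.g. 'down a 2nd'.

up a 2nd

With a 4-note motive the entries are A3, Bb3, C4, D4, each up a 2nd from the previous.
A3 to Bb3 is up a 2nd.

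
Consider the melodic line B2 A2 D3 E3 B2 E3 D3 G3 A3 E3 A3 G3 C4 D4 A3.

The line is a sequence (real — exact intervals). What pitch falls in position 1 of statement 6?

The unit is 5 notes. Position-1 pitches of the 3 shown cells: B2, E3, A3.
Carrying that up a 4th forward: D4 → G4 → C5.

C5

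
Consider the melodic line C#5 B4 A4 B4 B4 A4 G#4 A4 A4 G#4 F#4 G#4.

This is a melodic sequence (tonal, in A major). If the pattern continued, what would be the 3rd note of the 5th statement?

The unit is 4 notes. Position-3 pitches of the 3 shown cells: A4, G#4, F#4.
Each moves down a 2nd. Continuing: E4 → D4.

D4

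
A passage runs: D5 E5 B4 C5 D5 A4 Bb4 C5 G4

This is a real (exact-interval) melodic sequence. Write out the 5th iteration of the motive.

Gb4 Ab4 Eb4

With a 3-note motive the entries are D5, C5, Bb4, each down a 2nd from the previous.
Carrying on: Ab4 → Gb4.
Statement 5 starts on Gb4 and keeps the same exact contour: Gb4 Ab4 Eb4.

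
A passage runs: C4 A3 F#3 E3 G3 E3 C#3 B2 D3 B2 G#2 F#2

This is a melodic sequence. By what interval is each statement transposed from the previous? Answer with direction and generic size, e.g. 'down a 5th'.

down a 4th

Unit = 4 notes; the statements start on C4, G3, D3, moving down a 4th each time.
C4 to G3 is down a 4th.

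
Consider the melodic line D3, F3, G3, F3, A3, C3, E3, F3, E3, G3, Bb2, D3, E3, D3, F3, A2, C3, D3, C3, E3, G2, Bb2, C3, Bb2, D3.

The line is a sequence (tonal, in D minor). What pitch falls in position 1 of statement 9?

The unit is 5 notes. Position-1 pitches of the 5 shown cells: D3, C3, Bb2, A2, G2.
Each moves down a 2nd. Continuing: F2 → E2 → D2 → C2.

C2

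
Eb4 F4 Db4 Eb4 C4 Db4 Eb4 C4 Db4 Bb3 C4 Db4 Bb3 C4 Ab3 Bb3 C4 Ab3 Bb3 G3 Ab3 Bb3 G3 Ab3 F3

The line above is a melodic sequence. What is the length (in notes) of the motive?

Try groups of 5 (5 cells in 25 notes):
Eb4 F4 Db4 Eb4 C4 | Db4 Eb4 C4 Db4 Bb3 | C4 Db4 Bb3 C4 Ab3 | Bb3 C4 Ab3 Bb3 G3 | Ab3 Bb3 G3 Ab3 F3
Each cell is the previous one down a 2nd — so the unit is 5 notes.

5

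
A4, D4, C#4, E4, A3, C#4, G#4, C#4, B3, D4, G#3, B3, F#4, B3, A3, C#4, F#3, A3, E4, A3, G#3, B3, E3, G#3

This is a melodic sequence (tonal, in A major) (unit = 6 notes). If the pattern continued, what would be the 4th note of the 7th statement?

F#3

With 6-note cells, note 4 of each statement runs E4, D4, C#4, B3.
Extending down a 2nd: A3 → G#3 → F#3.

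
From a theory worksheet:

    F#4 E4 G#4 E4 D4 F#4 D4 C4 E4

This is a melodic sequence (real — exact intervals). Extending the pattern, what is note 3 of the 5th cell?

C4

The unit is 3 notes. Position-3 pitches of the 3 shown cells: G#4, F#4, E4.
Extending down a 2nd: D4 → C4.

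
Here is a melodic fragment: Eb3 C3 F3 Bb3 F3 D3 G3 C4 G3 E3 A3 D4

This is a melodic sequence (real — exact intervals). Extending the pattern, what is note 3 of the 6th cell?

D#4

Grouping in 4s, the 3rd note of each cell is F3, G3, A3.
Extending up a 2nd: B3 → C#4 → D#4.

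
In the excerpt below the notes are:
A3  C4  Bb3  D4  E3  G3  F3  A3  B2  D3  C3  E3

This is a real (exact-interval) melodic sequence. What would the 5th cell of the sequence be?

C#2 E2 D2 F#2

Taking 4-note groups, the heads are A3, E3, B2: the pattern moves down a 4th.
Carrying on: F#2 → C#2.
Statement 5 starts on C#2 and keeps the same exact contour: C#2 E2 D2 F#2.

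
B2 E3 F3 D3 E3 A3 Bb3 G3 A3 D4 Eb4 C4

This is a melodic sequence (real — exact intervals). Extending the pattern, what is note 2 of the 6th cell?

F5

The unit is 4 notes. Position-2 pitches of the 3 shown cells: E3, A3, D4.
Carrying that up a 4th forward: G4 → C5 → F5.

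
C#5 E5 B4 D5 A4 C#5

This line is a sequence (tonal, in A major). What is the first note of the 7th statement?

The 2-note cells begin on C#5, B4, A4 — each down a 2nd from the last.
Extending the heads down a 2nd: G#4 → F#4 → E4 → D4.

D4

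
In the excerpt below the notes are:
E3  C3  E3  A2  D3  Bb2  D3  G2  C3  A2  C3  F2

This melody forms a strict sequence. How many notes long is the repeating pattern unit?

4

There are 12 notes; a 4-note unit gives 3 cells:
E3 C3 E3 A2 | D3 Bb2 D3 G2 | C3 A2 C3 F2
Every group is a transposition down a 2nd of the one before; no shorter unit works.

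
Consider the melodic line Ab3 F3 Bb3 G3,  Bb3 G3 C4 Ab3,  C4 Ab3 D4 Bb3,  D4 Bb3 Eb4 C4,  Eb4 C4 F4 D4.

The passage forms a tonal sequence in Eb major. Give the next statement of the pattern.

With a 4-note motive the entries are Ab3, Bb3, C4, D4, Eb4, each up a 2nd from the previous.
So cell 6 is F4 D4 G4 Eb4.

F4 D4 G4 Eb4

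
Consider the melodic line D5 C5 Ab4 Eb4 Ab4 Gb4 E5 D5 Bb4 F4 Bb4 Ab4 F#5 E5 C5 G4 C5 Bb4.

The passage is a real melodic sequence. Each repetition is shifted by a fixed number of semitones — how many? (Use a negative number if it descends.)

2

Unit = 6 notes; the statements start on D5, E5, F#5, moving up a 2nd each time.
D5→E5 is 76 − 74 = 2 semitones.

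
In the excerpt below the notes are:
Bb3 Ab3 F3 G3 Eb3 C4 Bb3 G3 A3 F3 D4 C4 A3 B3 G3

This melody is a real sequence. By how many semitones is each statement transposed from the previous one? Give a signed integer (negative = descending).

The 5-note cells begin on Bb3, C4, D4 — each up a 2nd from the last.
Bb3→C4 is 60 − 58 = 2 semitones.

2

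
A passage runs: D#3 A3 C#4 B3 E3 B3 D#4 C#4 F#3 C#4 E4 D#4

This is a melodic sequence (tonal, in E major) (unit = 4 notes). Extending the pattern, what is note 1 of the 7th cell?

With 4-note cells, note 1 of each statement runs D#3, E3, F#3.
Carrying that up a 2nd forward: G#3 → A3 → B3 → C#4.

C#4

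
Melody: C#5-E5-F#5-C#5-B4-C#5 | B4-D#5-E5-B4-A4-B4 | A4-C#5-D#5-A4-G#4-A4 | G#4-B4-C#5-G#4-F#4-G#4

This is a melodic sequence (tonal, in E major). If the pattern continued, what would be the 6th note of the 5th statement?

F#4

Grouping in 6s, the 6th note of each cell is C#5, B4, A4, G#4.
From G#4, down a 2nd gives F#4.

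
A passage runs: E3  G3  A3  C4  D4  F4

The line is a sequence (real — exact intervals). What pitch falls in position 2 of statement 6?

Ab5

The unit is 2 notes. Position-2 pitches of the 3 shown cells: G3, C4, F4.
Each moves up a 4th. Continuing: Bb4 → Eb5 → Ab5.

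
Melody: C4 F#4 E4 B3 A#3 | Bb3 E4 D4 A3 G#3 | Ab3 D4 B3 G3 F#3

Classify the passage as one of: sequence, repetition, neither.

Note 3 of cell 3 is B3; if this were a sequence it would be C4. No unit length gives a consistent transposition pattern.

neither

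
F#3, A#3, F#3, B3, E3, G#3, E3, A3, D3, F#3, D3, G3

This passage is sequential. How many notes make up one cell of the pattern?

There are 12 notes; a 4-note unit gives 3 cells:
F#3 A#3 F#3 B3 | E3 G#3 E3 A3 | D3 F#3 D3 G3
Each cell is the previous one down a 2nd — so the unit is 4 notes.

4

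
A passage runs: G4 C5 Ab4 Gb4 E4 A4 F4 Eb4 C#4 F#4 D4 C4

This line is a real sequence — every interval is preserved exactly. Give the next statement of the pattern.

Taking 4-note groups, the heads are G4, E4, C#4: the pattern moves down a 3rd.
So cell 4 is A#3 D#4 B3 A3.

A#3 D#4 B3 A3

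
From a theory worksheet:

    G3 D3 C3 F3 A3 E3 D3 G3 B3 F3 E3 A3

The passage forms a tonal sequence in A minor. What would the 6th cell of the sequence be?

E4 B3 A3 D4

Unit = 4 notes; the statements start on G3, A3, B3, moving up a 2nd each time.
Carrying on: C4 → D4 → E4.
From E4 the diatonic shape gives E4 B3 A3 D4.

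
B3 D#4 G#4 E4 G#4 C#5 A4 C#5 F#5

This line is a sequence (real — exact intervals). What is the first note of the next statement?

D5

Unit = 3 notes; the statements start on B3, E4, A4, moving up a 4th each time.
The next head, up a 4th from A4, is D5.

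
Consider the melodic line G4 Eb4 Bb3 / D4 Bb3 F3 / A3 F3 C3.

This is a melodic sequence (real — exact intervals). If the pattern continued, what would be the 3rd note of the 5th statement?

The unit is 3 notes. Position-3 pitches of the 3 shown cells: Bb3, F3, C3.
Each moves down a 4th. Continuing: G2 → D2.

D2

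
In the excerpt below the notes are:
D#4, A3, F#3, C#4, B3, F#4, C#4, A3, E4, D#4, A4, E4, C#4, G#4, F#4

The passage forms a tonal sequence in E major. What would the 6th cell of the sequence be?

G#5 D#5 B4 F#5 E5

With a 5-note motive the entries are D#4, F#4, A4, each up a 3rd from the previous.
Carrying on: C#5 → E5 → G#5.
So cell 6 is G#5 D#5 B4 F#5 E5.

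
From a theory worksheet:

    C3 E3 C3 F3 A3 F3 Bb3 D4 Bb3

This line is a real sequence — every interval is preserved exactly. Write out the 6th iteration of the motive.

With a 3-note motive the entries are C3, F3, Bb3, each up a 4th from the previous.
Extending up a 4th: Eb4 → Ab4 → Db5.
So cell 6 is Db5 F5 Db5.

Db5 F5 Db5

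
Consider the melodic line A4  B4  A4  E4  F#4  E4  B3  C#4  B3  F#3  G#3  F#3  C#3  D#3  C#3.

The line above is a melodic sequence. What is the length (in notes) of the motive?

3

15 notes total. Splitting into 5 groups of 3:
A4 B4 A4 | E4 F#4 E4 | B3 C#4 B3 | F#3 G#3 F#3 | C#3 D#3 C#3
Each cell is the previous one down a 4th — so the unit is 3 notes.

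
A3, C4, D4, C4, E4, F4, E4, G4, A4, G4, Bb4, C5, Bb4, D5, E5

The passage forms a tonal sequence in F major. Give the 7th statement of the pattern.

F5 A5 Bb5

Unit = 3 notes; the statements start on A3, C4, E4, G4, Bb4, moving up a 3rd each time.
Continuing the starts: D5 → F5.
From F5 the diatonic shape gives F5 A5 Bb5.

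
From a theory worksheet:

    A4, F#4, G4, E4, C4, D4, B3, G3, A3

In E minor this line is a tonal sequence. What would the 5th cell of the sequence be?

Taking 3-note groups, the heads are A4, E4, B3: the pattern moves down a 4th.
Carrying on: F#3 → C3.
So cell 5 is C3 A2 B2.

C3 A2 B2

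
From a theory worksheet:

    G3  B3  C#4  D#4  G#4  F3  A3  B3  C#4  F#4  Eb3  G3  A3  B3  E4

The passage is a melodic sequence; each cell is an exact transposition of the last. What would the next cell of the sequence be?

Db3 F3 G3 A3 D4

The 5-note cells begin on G3, F3, Eb3 — each down a 2nd from the last.
Statement 4 starts on Db3 and keeps the same exact contour: Db3 F3 G3 A3 D4.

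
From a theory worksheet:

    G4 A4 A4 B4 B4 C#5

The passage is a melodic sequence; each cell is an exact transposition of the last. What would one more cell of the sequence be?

C#5 D#5

Unit = 2 notes; the statements start on G4, A4, B4, moving up a 2nd each time.
So cell 4 is C#5 D#5.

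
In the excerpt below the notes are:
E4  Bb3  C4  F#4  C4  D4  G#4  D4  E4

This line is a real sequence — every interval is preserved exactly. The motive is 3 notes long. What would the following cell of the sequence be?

Unit = 3 notes; the statements start on E4, F#4, G#4, moving up a 2nd each time.
From A#4 the exact shape gives A#4 E4 F#4.

A#4 E4 F#4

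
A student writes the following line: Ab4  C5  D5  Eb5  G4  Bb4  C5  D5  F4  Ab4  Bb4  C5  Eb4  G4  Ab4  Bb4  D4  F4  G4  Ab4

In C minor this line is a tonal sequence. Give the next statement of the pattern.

The 4-note cells begin on Ab4, G4, F4, Eb4, D4 — each down a 2nd from the last.
So cell 6 is C4 Eb4 F4 G4.

C4 Eb4 F4 G4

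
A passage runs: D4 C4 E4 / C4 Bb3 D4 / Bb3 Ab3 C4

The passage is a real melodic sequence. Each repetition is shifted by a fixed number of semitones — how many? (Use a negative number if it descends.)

Taking 3-note groups, the heads are D4, C4, Bb3: the pattern moves down a 2nd.
Counting half-steps from D4 to C4: -2.

-2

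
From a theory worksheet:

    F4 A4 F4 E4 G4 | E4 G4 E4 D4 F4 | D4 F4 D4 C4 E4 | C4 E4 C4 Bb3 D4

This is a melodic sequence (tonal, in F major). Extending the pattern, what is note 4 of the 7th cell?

The unit is 5 notes. Position-4 pitches of the 4 shown cells: E4, D4, C4, Bb3.
Each moves down a 2nd. Continuing: A3 → G3 → F3.

F3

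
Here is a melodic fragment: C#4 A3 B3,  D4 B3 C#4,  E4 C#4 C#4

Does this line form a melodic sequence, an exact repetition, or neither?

neither

Note 3 of cell 3 is C#4; if this were a sequence it would be D4. No unit length gives a consistent transposition pattern.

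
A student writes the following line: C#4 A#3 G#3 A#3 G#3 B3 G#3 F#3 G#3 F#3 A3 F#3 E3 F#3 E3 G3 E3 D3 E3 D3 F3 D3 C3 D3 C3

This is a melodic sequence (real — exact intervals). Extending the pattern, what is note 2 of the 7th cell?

Grouping in 5s, the 2nd note of each cell is A#3, G#3, F#3, E3, D3.
Each moves down a 2nd. Continuing: C3 → Bb2.

Bb2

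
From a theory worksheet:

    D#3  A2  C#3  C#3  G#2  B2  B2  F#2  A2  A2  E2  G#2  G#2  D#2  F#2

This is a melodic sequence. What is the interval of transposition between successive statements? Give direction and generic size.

Taking 3-note groups, the heads are D#3, C#3, B2, A2, G#2: the pattern moves down a 2nd.
From D#3 to C#3: down a 2nd.

down a 2nd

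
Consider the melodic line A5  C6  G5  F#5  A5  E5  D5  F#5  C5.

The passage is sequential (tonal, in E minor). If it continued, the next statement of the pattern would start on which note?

With a 3-note motive the entries are A5, F#5, D5, each down a 3rd from the previous.
The next head, down a 3rd from D5, is B4.

B4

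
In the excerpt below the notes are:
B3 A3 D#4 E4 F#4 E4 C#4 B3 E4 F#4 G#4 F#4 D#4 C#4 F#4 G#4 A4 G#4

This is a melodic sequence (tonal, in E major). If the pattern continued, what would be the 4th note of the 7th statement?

D#5

Grouping in 6s, the 4th note of each cell is E4, F#4, G#4.
Extending up a 2nd: A4 → B4 → C#5 → D#5.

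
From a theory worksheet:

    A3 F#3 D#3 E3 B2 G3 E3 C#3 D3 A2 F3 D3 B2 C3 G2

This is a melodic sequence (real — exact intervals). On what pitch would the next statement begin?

Unit = 5 notes; the statements start on A3, G3, F3, moving down a 2nd each time.
One more step down a 2nd gives Eb3.

Eb3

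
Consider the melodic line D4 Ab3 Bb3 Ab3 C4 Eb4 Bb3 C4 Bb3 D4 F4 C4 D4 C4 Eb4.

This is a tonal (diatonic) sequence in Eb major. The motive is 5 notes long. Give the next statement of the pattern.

G4 D4 Eb4 D4 F4

The 5-note cells begin on D4, Eb4, F4 — each up a 2nd from the last.
So cell 4 is G4 D4 Eb4 D4 F4.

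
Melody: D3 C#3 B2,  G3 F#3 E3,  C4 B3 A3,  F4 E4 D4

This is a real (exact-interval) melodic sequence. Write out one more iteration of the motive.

Bb4 A4 G4

With a 3-note motive the entries are D3, G3, C4, F4, each up a 4th from the previous.
So cell 5 is Bb4 A4 G4.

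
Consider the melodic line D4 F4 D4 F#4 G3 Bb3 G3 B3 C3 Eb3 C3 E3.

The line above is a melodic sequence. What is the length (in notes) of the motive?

4

Try groups of 4 (3 cells in 12 notes):
D4 F4 D4 F#4 | G3 Bb3 G3 B3 | C3 Eb3 C3 E3
That's a consistent down a 5th shift per cell, and no other grouping gives one.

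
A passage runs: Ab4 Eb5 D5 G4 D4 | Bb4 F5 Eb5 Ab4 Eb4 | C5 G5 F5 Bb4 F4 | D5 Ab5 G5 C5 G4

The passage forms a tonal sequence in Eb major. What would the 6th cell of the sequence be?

F5 C6 Bb5 Eb5 Bb4

Taking 5-note groups, the heads are Ab4, Bb4, C5, D5: the pattern moves up a 2nd.
Extending up a 2nd: Eb5 → F5.
So cell 6 is F5 C6 Bb5 Eb5 Bb4.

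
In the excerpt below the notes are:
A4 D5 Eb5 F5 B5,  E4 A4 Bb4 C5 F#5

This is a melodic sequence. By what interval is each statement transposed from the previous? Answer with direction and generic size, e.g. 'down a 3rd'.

down a 4th

Taking 5-note groups, the heads are A4, E4: the pattern moves down a 4th.
A4 to E4 is down a 4th.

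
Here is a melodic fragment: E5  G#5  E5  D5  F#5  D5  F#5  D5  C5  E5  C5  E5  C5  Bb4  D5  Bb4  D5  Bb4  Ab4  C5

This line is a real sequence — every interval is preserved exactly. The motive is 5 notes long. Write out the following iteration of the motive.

Ab4 C5 Ab4 Gb4 Bb4

With a 5-note motive the entries are E5, D5, C5, Bb4, each down a 2nd from the previous.
Statement 5 starts on Ab4 and keeps the same exact contour: Ab4 C5 Ab4 Gb4 Bb4.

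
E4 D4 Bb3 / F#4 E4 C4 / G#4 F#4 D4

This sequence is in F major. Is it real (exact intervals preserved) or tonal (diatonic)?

Each cell has the same semitone pattern (-2, -4) — intervals are preserved exactly.
And F#4 lies outside F major, so the sequence is real rather than tonal.

real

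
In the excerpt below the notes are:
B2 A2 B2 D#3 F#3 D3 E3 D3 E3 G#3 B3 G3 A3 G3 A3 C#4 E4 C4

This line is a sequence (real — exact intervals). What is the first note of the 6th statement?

C5

Taking 6-note groups, the heads are B2, E3, A3: the pattern moves up a 4th.
Continuing: D4 → G4 → C5. Statement 6 starts on C5.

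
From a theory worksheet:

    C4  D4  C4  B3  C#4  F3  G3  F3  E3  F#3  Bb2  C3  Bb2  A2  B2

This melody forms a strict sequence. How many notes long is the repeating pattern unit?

There are 15 notes; a 5-note unit gives 3 cells:
C4 D4 C4 B3 C#4 | F3 G3 F3 E3 F#3 | Bb2 C3 Bb2 A2 B2
That's a consistent down a 5th shift per cell, and no other grouping gives one.

5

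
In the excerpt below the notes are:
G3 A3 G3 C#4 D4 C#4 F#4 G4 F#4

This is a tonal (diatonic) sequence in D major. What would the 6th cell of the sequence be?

The 3-note cells begin on G3, C#4, F#4 — each up a 4th from the last.
Carrying on: B4 → E5 → A5.
So cell 6 is A5 B5 A5.

A5 B5 A5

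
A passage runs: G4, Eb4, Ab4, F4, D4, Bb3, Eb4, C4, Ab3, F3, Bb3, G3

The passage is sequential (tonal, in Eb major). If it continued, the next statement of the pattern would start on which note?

With a 4-note motive the entries are G4, D4, Ab3, each down a 4th from the previous.
The next head, down a 4th from Ab3, is Eb3.

Eb3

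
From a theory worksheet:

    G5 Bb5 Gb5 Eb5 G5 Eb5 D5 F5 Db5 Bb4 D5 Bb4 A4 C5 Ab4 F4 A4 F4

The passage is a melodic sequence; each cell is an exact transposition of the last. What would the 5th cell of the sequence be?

B3 D4 Bb3 G3 B3 G3

Taking 6-note groups, the heads are G5, D5, A4: the pattern moves down a 4th.
Continuing the starts: E4 → B3.
So cell 5 is B3 D4 Bb3 G3 B3 G3.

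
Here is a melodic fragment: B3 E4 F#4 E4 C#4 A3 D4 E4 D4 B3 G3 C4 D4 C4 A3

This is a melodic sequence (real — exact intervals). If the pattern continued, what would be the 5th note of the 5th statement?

The unit is 5 notes. Position-5 pitches of the 3 shown cells: C#4, B3, A3.
Extending down a 2nd: G3 → F3.

F3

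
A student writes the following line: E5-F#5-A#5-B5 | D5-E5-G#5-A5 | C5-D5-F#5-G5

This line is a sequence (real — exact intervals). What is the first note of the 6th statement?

Taking 4-note groups, the heads are E5, D5, C5: the pattern moves down a 2nd.
Continuing: Bb4 → Ab4 → Gb4. Statement 6 starts on Gb4.

Gb4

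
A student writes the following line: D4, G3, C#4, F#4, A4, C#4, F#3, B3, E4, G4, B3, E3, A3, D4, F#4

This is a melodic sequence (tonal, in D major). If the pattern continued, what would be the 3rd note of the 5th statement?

F#3

The unit is 5 notes. Position-3 pitches of the 3 shown cells: C#4, B3, A3.
Carrying that down a 2nd forward: G3 → F#3.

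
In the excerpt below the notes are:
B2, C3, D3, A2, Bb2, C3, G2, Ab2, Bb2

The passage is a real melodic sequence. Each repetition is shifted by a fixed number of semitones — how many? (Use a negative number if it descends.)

The 3-note cells begin on B2, A2, G2 — each down a 2nd from the last.
B2→A2 is 45 − 47 = -2 semitones.

-2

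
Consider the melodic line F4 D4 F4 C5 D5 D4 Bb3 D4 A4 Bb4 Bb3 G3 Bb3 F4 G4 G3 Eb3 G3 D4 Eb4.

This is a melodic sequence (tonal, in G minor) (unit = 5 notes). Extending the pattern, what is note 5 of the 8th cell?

The unit is 5 notes. Position-5 pitches of the 4 shown cells: D5, Bb4, G4, Eb4.
Carrying that down a 3rd forward: C4 → A3 → F3 → D3.

D3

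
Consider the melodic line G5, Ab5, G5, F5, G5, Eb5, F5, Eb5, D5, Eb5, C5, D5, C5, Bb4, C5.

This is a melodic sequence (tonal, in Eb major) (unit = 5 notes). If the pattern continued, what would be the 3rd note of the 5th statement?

With 5-note cells, note 3 of each statement runs G5, Eb5, C5.
Carrying that down a 3rd forward: Ab4 → F4.

F4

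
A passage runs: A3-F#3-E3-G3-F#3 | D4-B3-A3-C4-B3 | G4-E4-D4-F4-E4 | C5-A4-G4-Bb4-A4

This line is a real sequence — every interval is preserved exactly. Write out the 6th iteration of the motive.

Bb5 G5 F5 Ab5 G5

Unit = 5 notes; the statements start on A3, D4, G4, C5, moving up a 4th each time.
Extending up a 4th: F5 → Bb5.
Statement 6 starts on Bb5 and keeps the same exact contour: Bb5 G5 F5 Ab5 G5.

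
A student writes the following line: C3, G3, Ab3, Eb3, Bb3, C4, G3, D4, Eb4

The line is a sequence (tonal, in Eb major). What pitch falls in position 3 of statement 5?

Grouping in 3s, the 3rd note of each cell is Ab3, C4, Eb4.
Each moves up a 3rd. Continuing: G4 → Bb4.

Bb4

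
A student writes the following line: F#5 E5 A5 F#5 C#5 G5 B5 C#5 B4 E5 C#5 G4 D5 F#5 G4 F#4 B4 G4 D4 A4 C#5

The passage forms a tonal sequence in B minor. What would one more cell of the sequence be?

D4 C#4 F#4 D4 A3 E4 G4

Unit = 7 notes; the statements start on F#5, C#5, G4, moving down a 4th each time.
So cell 4 is D4 C#4 F#4 D4 A3 E4 G4.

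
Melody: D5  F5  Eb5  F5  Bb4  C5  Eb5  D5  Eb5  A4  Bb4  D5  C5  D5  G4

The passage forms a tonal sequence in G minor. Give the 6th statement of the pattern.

With a 5-note motive the entries are D5, C5, Bb4, each down a 2nd from the previous.
Extending down a 2nd: A4 → G4 → F4.
From F4 the diatonic shape gives F4 A4 G4 A4 D4.

F4 A4 G4 A4 D4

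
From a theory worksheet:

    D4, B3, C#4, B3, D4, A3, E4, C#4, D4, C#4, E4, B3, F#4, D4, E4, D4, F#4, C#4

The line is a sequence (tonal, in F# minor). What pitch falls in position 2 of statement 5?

With 6-note cells, note 2 of each statement runs B3, C#4, D4.
Each moves up a 2nd. Continuing: E4 → F#4.

F#4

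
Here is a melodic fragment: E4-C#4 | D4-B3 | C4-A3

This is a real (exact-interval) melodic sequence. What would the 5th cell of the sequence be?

With a 2-note motive the entries are E4, D4, C4, each down a 2nd from the previous.
Extending down a 2nd: Bb3 → Ab3.
Statement 5 starts on Ab3 and keeps the same exact contour: Ab3 F3.

Ab3 F3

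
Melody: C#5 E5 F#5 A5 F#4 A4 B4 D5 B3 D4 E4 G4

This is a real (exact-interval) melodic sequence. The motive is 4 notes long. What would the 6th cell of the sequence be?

Unit = 4 notes; the statements start on C#5, F#4, B3, moving down a 5th each time.
Extending down a 5th: E3 → A2 → D2.
Statement 6 starts on D2 and keeps the same exact contour: D2 F2 G2 Bb2.

D2 F2 G2 Bb2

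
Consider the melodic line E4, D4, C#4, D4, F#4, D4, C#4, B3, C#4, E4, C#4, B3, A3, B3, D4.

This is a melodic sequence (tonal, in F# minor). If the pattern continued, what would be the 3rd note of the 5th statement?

F#3

The unit is 5 notes. Position-3 pitches of the 3 shown cells: C#4, B3, A3.
Each moves down a 2nd. Continuing: G#3 → F#3.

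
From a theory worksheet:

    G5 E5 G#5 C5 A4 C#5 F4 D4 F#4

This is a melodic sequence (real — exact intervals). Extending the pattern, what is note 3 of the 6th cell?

With 3-note cells, note 3 of each statement runs G#5, C#5, F#4.
Carrying that down a 5th forward: B3 → E3 → A2.

A2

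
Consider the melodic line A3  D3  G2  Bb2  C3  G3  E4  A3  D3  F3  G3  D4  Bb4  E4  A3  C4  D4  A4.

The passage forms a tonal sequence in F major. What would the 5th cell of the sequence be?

C6 F5 Bb4 D5 E5 Bb5

Unit = 6 notes; the statements start on A3, E4, Bb4, moving up a 5th each time.
Carrying on: F5 → C6.
So cell 5 is C6 F5 Bb4 D5 E5 Bb5.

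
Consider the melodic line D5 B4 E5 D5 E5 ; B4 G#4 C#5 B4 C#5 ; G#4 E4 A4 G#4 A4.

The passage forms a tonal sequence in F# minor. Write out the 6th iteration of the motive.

A3 F#3 B3 A3 B3

With a 5-note motive the entries are D5, B4, G#4, each down a 3rd from the previous.
Extending down a 3rd: E4 → C#4 → A3.
Statement 6 starts on A3 and keeps the same diatonic contour: A3 F#3 B3 A3 B3.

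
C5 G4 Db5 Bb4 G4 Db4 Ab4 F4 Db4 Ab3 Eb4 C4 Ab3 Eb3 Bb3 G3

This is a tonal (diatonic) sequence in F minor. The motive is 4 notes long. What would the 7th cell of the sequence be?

F2 C2 G2 Eb2

The 4-note cells begin on C5, G4, Db4, Ab3 — each down a 4th from the last.
Carrying on: Eb3 → Bb2 → F2.
From F2 the diatonic shape gives F2 C2 G2 Eb2.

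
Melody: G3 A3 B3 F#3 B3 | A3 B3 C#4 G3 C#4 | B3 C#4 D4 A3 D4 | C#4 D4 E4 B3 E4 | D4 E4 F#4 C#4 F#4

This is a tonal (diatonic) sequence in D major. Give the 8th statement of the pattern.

Taking 5-note groups, the heads are G3, A3, B3, C#4, D4: the pattern moves up a 2nd.
Carrying on: E4 → F#4 → G4.
Statement 8 starts on G4 and keeps the same diatonic contour: G4 A4 B4 F#4 B4.

G4 A4 B4 F#4 B4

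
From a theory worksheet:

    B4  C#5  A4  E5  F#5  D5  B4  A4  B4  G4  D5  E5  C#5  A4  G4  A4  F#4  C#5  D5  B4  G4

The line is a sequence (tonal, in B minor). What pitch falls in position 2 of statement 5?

Grouping in 7s, the 2nd note of each cell is C#5, B4, A4.
Extending down a 2nd: G4 → F#4.

F#4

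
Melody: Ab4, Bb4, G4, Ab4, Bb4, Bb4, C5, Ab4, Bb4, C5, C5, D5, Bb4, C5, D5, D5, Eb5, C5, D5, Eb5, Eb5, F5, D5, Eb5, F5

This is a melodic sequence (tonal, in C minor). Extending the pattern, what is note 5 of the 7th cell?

Grouping in 5s, the 5th note of each cell is Bb4, C5, D5, Eb5, F5.
Extending up a 2nd: G5 → Ab5.

Ab5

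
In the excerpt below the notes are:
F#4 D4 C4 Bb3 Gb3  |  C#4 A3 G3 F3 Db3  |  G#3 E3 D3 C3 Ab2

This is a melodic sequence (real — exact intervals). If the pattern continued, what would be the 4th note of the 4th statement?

The unit is 5 notes. Position-4 pitches of the 3 shown cells: Bb3, F3, C3.
From C3, down a 4th gives G2.

G2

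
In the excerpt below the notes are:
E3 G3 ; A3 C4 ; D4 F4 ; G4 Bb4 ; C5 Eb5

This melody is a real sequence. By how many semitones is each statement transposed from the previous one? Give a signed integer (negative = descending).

The 2-note cells begin on E3, A3, D4, G4, C5 — each up a 4th from the last.
E3→A3 is 57 − 52 = 5 semitones.

5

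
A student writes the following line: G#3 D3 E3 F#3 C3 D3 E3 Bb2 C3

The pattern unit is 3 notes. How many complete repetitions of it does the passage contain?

9 notes in groups of 3 gives 9/3 = 3 statements.
Starts: G#3, F#3, E3 — each down a 2nd.

3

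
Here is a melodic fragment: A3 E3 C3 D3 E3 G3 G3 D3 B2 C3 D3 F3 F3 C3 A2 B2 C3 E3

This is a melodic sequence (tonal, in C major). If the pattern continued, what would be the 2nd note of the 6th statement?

G2

Grouping in 6s, the 2nd note of each cell is E3, D3, C3.
Each moves down a 2nd. Continuing: B2 → A2 → G2.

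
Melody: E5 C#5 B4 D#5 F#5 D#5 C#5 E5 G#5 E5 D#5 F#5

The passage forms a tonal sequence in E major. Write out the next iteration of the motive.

A5 F#5 E5 G#5

Unit = 4 notes; the statements start on E5, F#5, G#5, moving up a 2nd each time.
Statement 4 starts on A5 and keeps the same diatonic contour: A5 F#5 E5 G#5.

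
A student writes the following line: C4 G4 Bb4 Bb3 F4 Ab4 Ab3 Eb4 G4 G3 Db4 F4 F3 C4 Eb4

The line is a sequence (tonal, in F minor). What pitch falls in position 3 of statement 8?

Bb3

With 3-note cells, note 3 of each statement runs Bb4, Ab4, G4, F4, Eb4.
Extending down a 2nd: Db4 → C4 → Bb3.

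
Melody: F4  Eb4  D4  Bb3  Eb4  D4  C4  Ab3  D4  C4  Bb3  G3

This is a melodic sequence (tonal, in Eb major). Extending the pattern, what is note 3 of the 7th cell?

With 4-note cells, note 3 of each statement runs D4, C4, Bb3.
Each moves down a 2nd. Continuing: Ab3 → G3 → F3 → Eb3.

Eb3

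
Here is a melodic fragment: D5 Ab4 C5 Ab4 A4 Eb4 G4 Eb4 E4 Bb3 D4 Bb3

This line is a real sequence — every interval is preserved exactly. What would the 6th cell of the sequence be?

C#3 G2 B2 G2

With a 4-note motive the entries are D5, A4, E4, each down a 4th from the previous.
Carrying on: B3 → F#3 → C#3.
From C#3 the exact shape gives C#3 G2 B2 G2.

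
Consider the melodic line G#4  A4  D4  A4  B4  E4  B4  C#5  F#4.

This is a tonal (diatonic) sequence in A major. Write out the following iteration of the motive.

C#5 D5 G#4

Unit = 3 notes; the statements start on G#4, A4, B4, moving up a 2nd each time.
Statement 4 starts on C#5 and keeps the same diatonic contour: C#5 D5 G#4.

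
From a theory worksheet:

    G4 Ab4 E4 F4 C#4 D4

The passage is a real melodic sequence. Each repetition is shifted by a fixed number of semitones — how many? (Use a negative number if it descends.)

-3

Taking 2-note groups, the heads are G4, E4, C#4: the pattern moves down a 3rd.
G4→E4 is 64 − 67 = -3 semitones.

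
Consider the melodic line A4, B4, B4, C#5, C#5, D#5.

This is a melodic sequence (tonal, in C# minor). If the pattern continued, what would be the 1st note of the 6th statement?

F#5

The unit is 2 notes. Position-1 pitches of the 3 shown cells: A4, B4, C#5.
Extending up a 2nd: D#5 → E5 → F#5.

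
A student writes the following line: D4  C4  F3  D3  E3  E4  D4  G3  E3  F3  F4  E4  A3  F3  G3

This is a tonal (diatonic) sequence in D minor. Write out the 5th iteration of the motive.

A4 G4 C4 A3 Bb3

Unit = 5 notes; the statements start on D4, E4, F4, moving up a 2nd each time.
Extending up a 2nd: G4 → A4.
So cell 5 is A4 G4 C4 A3 Bb3.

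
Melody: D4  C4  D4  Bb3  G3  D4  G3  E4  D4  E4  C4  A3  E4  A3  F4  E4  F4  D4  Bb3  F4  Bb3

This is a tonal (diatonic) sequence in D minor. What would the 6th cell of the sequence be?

Bb4 A4 Bb4 G4 E4 Bb4 E4

Taking 7-note groups, the heads are D4, E4, F4: the pattern moves up a 2nd.
Continuing the starts: G4 → A4 → Bb4.
So cell 6 is Bb4 A4 Bb4 G4 E4 Bb4 E4.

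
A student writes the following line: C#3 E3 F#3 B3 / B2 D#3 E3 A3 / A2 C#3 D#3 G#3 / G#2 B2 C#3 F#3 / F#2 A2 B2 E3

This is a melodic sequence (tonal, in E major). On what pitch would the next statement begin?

Taking 4-note groups, the heads are C#3, B2, A2, G#2, F#2: the pattern moves down a 2nd.
The next head, down a 2nd from F#2, is E2.

E2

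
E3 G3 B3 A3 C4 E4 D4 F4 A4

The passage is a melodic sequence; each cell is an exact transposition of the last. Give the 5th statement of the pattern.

C5 Eb5 G5

With a 3-note motive the entries are E3, A3, D4, each up a 4th from the previous.
Continuing the starts: G4 → C5.
Statement 5 starts on C5 and keeps the same exact contour: C5 Eb5 G5.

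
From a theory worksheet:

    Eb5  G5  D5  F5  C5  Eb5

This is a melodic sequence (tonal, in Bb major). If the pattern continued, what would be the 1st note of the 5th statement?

Grouping in 2s, the 1st note of each cell is Eb5, D5, C5.
Each moves down a 2nd. Continuing: Bb4 → A4.

A4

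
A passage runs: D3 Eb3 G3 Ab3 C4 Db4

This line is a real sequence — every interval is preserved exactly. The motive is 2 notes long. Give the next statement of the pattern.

With a 2-note motive the entries are D3, G3, C4, each up a 4th from the previous.
Statement 4 starts on F4 and keeps the same exact contour: F4 Gb4.

F4 Gb4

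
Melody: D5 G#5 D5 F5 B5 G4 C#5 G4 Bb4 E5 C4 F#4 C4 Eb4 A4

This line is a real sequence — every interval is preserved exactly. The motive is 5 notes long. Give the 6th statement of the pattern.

Eb2 A2 Eb2 Gb2 C3

With a 5-note motive the entries are D5, G4, C4, each down a 5th from the previous.
Continuing the starts: F3 → Bb2 → Eb2.
Statement 6 starts on Eb2 and keeps the same exact contour: Eb2 A2 Eb2 Gb2 C3.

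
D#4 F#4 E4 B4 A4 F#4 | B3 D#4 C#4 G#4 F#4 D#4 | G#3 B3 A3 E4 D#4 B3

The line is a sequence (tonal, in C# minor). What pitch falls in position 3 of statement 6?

B2

Grouping in 6s, the 3rd note of each cell is E4, C#4, A3.
Each moves down a 3rd. Continuing: F#3 → D#3 → B2.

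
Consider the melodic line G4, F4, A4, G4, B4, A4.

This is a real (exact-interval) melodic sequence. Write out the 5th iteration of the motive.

D#5 C#5

Unit = 2 notes; the statements start on G4, A4, B4, moving up a 2nd each time.
Carrying on: C#5 → D#5.
Statement 5 starts on D#5 and keeps the same exact contour: D#5 C#5.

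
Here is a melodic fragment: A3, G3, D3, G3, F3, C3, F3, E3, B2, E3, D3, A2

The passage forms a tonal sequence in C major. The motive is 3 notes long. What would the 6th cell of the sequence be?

C3 B2 F2

The 3-note cells begin on A3, G3, F3, E3 — each down a 2nd from the last.
Continuing the starts: D3 → C3.
Statement 6 starts on C3 and keeps the same diatonic contour: C3 B2 F2.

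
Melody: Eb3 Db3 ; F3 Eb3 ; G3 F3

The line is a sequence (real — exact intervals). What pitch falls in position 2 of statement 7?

Grouping in 2s, the 2nd note of each cell is Db3, Eb3, F3.
Extending up a 2nd: G3 → A3 → B3 → C#4.

C#4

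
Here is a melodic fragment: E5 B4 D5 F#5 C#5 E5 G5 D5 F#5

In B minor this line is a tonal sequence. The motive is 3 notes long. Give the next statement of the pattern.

Taking 3-note groups, the heads are E5, F#5, G5: the pattern moves up a 2nd.
From A5 the diatonic shape gives A5 E5 G5.

A5 E5 G5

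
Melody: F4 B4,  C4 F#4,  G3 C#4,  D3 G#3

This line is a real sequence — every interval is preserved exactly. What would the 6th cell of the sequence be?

Taking 2-note groups, the heads are F4, C4, G3, D3: the pattern moves down a 4th.
Carrying on: A2 → E2.
Statement 6 starts on E2 and keeps the same exact contour: E2 A#2.

E2 A#2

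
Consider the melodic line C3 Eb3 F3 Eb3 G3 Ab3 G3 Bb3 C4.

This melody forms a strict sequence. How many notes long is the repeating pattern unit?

3

There are 9 notes; a 3-note unit gives 3 cells:
C3 Eb3 F3 | Eb3 G3 Ab3 | G3 Bb3 C4
That's a consistent up a 3rd shift per cell, and no other grouping gives one.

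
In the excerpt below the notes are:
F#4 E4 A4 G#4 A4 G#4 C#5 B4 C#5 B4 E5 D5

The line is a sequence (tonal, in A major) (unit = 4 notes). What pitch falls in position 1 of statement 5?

Grouping in 4s, the 1st note of each cell is F#4, A4, C#5.
Extending up a 3rd: E5 → G#5.

G#5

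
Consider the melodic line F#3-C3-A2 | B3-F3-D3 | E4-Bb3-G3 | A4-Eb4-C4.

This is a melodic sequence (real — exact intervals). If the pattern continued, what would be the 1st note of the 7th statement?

With 3-note cells, note 1 of each statement runs F#3, B3, E4, A4.
Carrying that up a 4th forward: D5 → G5 → C6.

C6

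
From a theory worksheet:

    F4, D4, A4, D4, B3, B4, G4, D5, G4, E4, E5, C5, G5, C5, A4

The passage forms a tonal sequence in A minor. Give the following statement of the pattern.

The 5-note cells begin on F4, B4, E5 — each up a 4th from the last.
From A5 the diatonic shape gives A5 F5 C6 F5 D5.

A5 F5 C6 F5 D5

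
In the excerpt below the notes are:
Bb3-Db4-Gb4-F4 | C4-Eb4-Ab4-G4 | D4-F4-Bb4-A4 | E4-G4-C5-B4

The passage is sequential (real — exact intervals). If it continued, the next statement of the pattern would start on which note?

Taking 4-note groups, the heads are Bb3, C4, D4, E4: the pattern moves up a 2nd.
The next head, up a 2nd from E4, is F#4.

F#4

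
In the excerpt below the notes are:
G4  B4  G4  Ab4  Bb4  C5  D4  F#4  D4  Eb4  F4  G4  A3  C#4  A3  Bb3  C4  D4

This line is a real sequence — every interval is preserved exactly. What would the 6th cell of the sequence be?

F#2 A#2 F#2 G2 A2 B2

The 6-note cells begin on G4, D4, A3 — each down a 4th from the last.
Carrying on: E3 → B2 → F#2.
From F#2 the exact shape gives F#2 A#2 F#2 G2 A2 B2.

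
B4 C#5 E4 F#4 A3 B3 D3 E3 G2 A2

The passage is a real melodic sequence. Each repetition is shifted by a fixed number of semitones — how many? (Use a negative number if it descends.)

Taking 2-note groups, the heads are B4, E4, A3, D3, G2: the pattern moves down a 5th.
B4 to E4 spans -7 semitones.

-7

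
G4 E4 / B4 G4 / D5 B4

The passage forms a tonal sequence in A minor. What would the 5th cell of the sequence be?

With a 2-note motive the entries are G4, B4, D5, each up a 3rd from the previous.
Continuing the starts: F5 → A5.
So cell 5 is A5 F5.

A5 F5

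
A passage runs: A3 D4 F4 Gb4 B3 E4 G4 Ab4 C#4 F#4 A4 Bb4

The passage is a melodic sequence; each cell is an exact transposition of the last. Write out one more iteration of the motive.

D#4 G#4 B4 C5

Unit = 4 notes; the statements start on A3, B3, C#4, moving up a 2nd each time.
Statement 4 starts on D#4 and keeps the same exact contour: D#4 G#4 B4 C5.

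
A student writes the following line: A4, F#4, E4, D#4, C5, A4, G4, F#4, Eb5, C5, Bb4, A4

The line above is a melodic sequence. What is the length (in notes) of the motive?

4

Try groups of 4 (3 cells in 12 notes):
A4 F#4 E4 D#4 | C5 A4 G4 F#4 | Eb5 C5 Bb4 A4
Each cell is the previous one up a 3rd — so the unit is 4 notes.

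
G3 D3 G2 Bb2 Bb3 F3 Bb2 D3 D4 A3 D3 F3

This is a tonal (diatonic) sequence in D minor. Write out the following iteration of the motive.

Unit = 4 notes; the statements start on G3, Bb3, D4, moving up a 3rd each time.
From F4 the diatonic shape gives F4 C4 F3 A3.

F4 C4 F3 A3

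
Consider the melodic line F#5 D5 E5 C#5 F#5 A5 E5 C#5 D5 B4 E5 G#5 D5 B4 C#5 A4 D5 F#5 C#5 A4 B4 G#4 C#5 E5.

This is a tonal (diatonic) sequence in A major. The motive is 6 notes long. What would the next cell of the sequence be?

B4 G#4 A4 F#4 B4 D5

With a 6-note motive the entries are F#5, E5, D5, C#5, each down a 2nd from the previous.
So cell 5 is B4 G#4 A4 F#4 B4 D5.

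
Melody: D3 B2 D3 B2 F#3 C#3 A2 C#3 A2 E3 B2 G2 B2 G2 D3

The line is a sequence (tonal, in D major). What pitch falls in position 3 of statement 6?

Grouping in 5s, the 3rd note of each cell is D3, C#3, B2.
Carrying that down a 2nd forward: A2 → G2 → F#2.

F#2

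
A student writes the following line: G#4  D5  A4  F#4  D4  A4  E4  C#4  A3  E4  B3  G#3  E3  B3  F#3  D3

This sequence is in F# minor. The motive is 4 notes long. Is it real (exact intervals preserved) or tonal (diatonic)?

tonal

Every note is diatonic to F# minor.
Cell 1 has +6 semitones from note 1 to 2, but cell 2 has +7 — the interval quality changes while the contour stays the same, which is the hallmark of a tonal sequence.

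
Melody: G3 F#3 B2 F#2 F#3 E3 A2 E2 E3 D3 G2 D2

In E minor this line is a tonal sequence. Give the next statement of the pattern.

D3 C3 F#2 C2

Unit = 4 notes; the statements start on G3, F#3, E3, moving down a 2nd each time.
From D3 the diatonic shape gives D3 C3 F#2 C2.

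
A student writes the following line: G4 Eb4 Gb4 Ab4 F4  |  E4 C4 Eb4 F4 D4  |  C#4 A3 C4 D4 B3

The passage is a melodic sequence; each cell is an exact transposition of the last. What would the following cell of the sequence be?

A#3 F#3 A3 B3 G#3

The 5-note cells begin on G4, E4, C#4 — each down a 3rd from the last.
Statement 4 starts on A#3 and keeps the same exact contour: A#3 F#3 A3 B3 G#3.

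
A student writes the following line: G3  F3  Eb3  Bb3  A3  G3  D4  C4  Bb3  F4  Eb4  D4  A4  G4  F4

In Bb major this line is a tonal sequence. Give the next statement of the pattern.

C5 Bb4 A4

Taking 3-note groups, the heads are G3, Bb3, D4, F4, A4: the pattern moves up a 3rd.
So cell 6 is C5 Bb4 A4.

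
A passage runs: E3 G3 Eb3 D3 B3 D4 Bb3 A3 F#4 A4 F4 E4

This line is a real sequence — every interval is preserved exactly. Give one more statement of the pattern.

C#5 E5 C5 B4

The 4-note cells begin on E3, B3, F#4 — each up a 5th from the last.
So cell 4 is C#5 E5 C5 B4.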